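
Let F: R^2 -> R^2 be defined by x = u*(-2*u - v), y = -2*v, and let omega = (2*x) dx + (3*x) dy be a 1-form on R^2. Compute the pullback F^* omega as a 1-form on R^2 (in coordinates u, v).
F^* omega = (2*u*(8*u^2 + 6*u*v + v^2)) du + (2*u*(2*u^2 + u*v + 6*u + 3*v)) dv

Using F^*(f dg) = (f ∘ F) d(g ∘ F), substitute each coordinate x_i by F_i(u, v) in f_i, and replace dx_i by d F_i = (∂F_i/∂u) du + (∂F_i/∂v) dv.
  For the x component: f_1(F) = 2*u*(-2*u - v); d F_1 = (-4*u - v) du + (-u) dv
  For the y component: f_2(F) = 3*u*(-2*u - v); d F_2 = (0) du + (-2) dv
Combining and collecting du, dv coefficients:
  coeff of du: 2*u*(8*u^2 + 6*u*v + v^2)
  coeff of dv: 2*u*(2*u^2 + u*v + 6*u + 3*v)
F^* omega = (2*u*(8*u^2 + 6*u*v + v^2)) du + (2*u*(2*u^2 + u*v + 6*u + 3*v)) dv.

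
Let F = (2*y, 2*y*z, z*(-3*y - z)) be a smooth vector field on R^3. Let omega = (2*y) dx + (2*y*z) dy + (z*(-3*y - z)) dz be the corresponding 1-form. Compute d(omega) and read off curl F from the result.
d(omega) = (-2*y - 3*z) dy ∧ dz + (0) dz ∧ dx + (-2) dx ∧ dy; curl F = (-2*y - 3*z, 0, -2)

d omega = sum_{i<j} (∂f_j/∂x_i - ∂f_i/∂x_j) dx_i ∧ dx_j. Under the identification (dy ∧ dz, dz ∧ dx, dx ∧ dy) ↔ (e_x, e_y, e_z), the coefficients are exactly the components of curl F. Compute:
  ∂R/∂y - ∂Q/∂z = (-3*z) - (2*y) = -2*y - 3*z
  ∂P/∂z - ∂R/∂x = (0) - (0) = 0
  ∂Q/∂x - ∂P/∂y = (0) - (2) = -2.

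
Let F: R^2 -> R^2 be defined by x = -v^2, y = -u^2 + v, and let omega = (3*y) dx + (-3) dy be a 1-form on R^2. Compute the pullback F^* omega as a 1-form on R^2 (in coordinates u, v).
F^* omega = (6*u) du + (6*u^2*v - 6*v^2 - 3) dv

Using F^*(f dg) = (f ∘ F) d(g ∘ F), substitute each coordinate x_i by F_i(u, v) in f_i, and replace dx_i by d F_i = (∂F_i/∂u) du + (∂F_i/∂v) dv.
  For the x component: f_1(F) = -3*u^2 + 3*v; d F_1 = (0) du + (-2*v) dv
  For the y component: f_2(F) = -3; d F_2 = (-2*u) du + (1) dv
Combining and collecting du, dv coefficients:
  coeff of du: 6*u
  coeff of dv: 6*u^2*v - 6*v^2 - 3
F^* omega = (6*u) du + (6*u^2*v - 6*v^2 - 3) dv.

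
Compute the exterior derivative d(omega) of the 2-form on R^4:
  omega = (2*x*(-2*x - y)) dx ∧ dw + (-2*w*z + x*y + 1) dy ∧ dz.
d(omega) = (2*x) dx ∧ dy ∧ dw + (y) dx ∧ dy ∧ dz + (-2*z) dy ∧ dz ∧ dw

For a 2-form omega = sum_{i<j} g_{ij} dx_i ∧ dx_j, the exterior derivative is
  d(omega) = sum_{i<j} d(g_{ij}) ∧ dx_i ∧ dx_j = sum_{i<j, k} (∂g_{ij}/∂x_k) dx_k ∧ dx_i ∧ dx_j.
Expand each term, using dx_k ∧ dx_i ∧ dx_j = sgn(permutation) dx_{(a)} ∧ dx_{(b)} ∧ dx_{(c)} with (a < b < c) sorted:
  d(2*x*(-2*x - y)) includes (∂/∂y)(2*x*(-2*x - y)) dy = (-2*x) dy, which multiplied by dx ∧ dw gives (2*x) dx ∧ dy ∧ dw
  d(-2*w*z + x*y + 1) includes (∂/∂x)(-2*w*z + x*y + 1) dx = (y) dx, which multiplied by dy ∧ dz gives (y) dx ∧ dy ∧ dz
  d(-2*w*z + x*y + 1) includes (∂/∂w)(-2*w*z + x*y + 1) dw = (-2*z) dw, which multiplied by dy ∧ dz gives (-2*z) dy ∧ dz ∧ dw
Collecting like 3-forms: d(omega) = (2*x) dx ∧ dy ∧ dw + (y) dx ∧ dy ∧ dz + (-2*z) dy ∧ dz ∧ dw.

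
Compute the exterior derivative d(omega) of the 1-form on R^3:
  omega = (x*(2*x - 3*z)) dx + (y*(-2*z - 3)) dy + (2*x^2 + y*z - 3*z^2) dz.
d(omega) = (7*x) dx ∧ dz + (2*y + z) dy ∧ dz

For a 1-form omega = sum_i f_i dx_i, the exterior derivative is
  d(omega) = sum_{i < j} (∂f_j/∂x_i - ∂f_i/∂x_j) dx_i ∧ dx_j.
  coefficient of dx ∧ dz: ∂f_3/∂x - ∂f_1/∂z = ∂(2*x^2 + y*z - 3*z^2)/∂x - ∂(x*(2*x - 3*z))/∂z = 7*x
  coefficient of dy ∧ dz: ∂f_3/∂y - ∂f_2/∂z = ∂(2*x^2 + y*z - 3*z^2)/∂y - ∂(y*(-2*z - 3))/∂z = 2*y + z
Assembling: d(omega) = (7*x) dx ∧ dz + (2*y + z) dy ∧ dz.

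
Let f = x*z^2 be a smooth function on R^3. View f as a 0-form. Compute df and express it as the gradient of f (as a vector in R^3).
df = (z^2) dx + (0) dy + (2*x*z) dz; grad f = (z^2, 0, 2*x*z)

For a 0-form f, d f = (∂f/∂x) dx + (∂f/∂y) dy + (∂f/∂z) dz. The components of the vector representation are exactly the entries of grad f in Cartesian coordinates:
  ∂f/∂x = z^2
  ∂f/∂y = 0
  ∂f/∂z = 2*x*z.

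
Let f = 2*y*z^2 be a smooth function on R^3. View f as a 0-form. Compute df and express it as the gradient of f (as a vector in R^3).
df = (0) dx + (2*z^2) dy + (4*y*z) dz; grad f = (0, 2*z^2, 4*y*z)

For a 0-form f, d f = (∂f/∂x) dx + (∂f/∂y) dy + (∂f/∂z) dz. The components of the vector representation are exactly the entries of grad f in Cartesian coordinates:
  ∂f/∂x = 0
  ∂f/∂y = 2*z^2
  ∂f/∂z = 4*y*z.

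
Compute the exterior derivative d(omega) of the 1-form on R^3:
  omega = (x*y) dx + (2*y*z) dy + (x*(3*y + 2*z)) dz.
d(omega) = (-x) dx ∧ dy + (3*y + 2*z) dx ∧ dz + (3*x - 2*y) dy ∧ dz

For a 1-form omega = sum_i f_i dx_i, the exterior derivative is
  d(omega) = sum_{i < j} (∂f_j/∂x_i - ∂f_i/∂x_j) dx_i ∧ dx_j.
  coefficient of dx ∧ dy: ∂f_2/∂x - ∂f_1/∂y = ∂(2*y*z)/∂x - ∂(x*y)/∂y = -x
  coefficient of dx ∧ dz: ∂f_3/∂x - ∂f_1/∂z = ∂(x*(3*y + 2*z))/∂x - ∂(x*y)/∂z = 3*y + 2*z
  coefficient of dy ∧ dz: ∂f_3/∂y - ∂f_2/∂z = ∂(x*(3*y + 2*z))/∂y - ∂(2*y*z)/∂z = 3*x - 2*y
Assembling: d(omega) = (-x) dx ∧ dy + (3*y + 2*z) dx ∧ dz + (3*x - 2*y) dy ∧ dz.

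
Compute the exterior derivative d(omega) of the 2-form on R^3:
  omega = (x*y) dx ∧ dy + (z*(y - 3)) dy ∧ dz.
d(omega) = 0

For a 2-form omega = sum_{i<j} g_{ij} dx_i ∧ dx_j, the exterior derivative is
  d(omega) = sum_{i<j} d(g_{ij}) ∧ dx_i ∧ dx_j = sum_{i<j, k} (∂g_{ij}/∂x_k) dx_k ∧ dx_i ∧ dx_j.
Expand each term, using dx_k ∧ dx_i ∧ dx_j = sgn(permutation) dx_{(a)} ∧ dx_{(b)} ∧ dx_{(c)} with (a < b < c) sorted:

Collecting like 3-forms: d(omega) = 0.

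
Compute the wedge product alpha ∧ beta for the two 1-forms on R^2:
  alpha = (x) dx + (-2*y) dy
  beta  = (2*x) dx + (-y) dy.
alpha ∧ beta = (3*x*y) dx ∧ dy

Distribute the wedge, using dx_i ∧ dx_j = -dx_j ∧ dx_i and dx_i ∧ dx_i = 0. For each pair (i, j) with i < j, the coefficient of dx_i ∧ dx_j in alpha ∧ beta is (alpha_i * beta_j - alpha_j * beta_i). Collecting: alpha ∧ beta = (3*x*y) dx ∧ dy.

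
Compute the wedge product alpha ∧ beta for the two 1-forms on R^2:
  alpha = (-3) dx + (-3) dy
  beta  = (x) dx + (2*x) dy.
alpha ∧ beta = (-3*x) dx ∧ dy

Distribute the wedge, using dx_i ∧ dx_j = -dx_j ∧ dx_i and dx_i ∧ dx_i = 0. For each pair (i, j) with i < j, the coefficient of dx_i ∧ dx_j in alpha ∧ beta is (alpha_i * beta_j - alpha_j * beta_i). Collecting: alpha ∧ beta = (-3*x) dx ∧ dy.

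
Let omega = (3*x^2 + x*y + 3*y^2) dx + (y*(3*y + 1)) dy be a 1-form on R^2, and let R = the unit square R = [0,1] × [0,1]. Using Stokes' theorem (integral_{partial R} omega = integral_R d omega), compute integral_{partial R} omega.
integral_(partial R) omega = -7/2

Stokes: integral_partial_R omega = integral_R d omega with d omega = (∂Q/∂x - ∂P/∂y) dx ∧ dy.
  ∂Q/∂x = 0
  ∂P/∂y = x + 6*y
  integrand = ∂Q/∂x - ∂P/∂y = -x - 6*y.
Integrating over R: integral_0^1 integral_0^1 (-x - 6*y) dx dy = -7/2.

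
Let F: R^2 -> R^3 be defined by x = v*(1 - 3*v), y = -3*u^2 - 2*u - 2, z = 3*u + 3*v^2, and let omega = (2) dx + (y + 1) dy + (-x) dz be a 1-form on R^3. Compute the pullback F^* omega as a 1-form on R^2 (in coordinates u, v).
F^* omega = (18*u^3 + 18*u^2 + 10*u + 9*v^2 - 3*v + 2) du + (18*v^3 - 6*v^2 - 12*v + 2) dv

Using F^*(f dg) = (f ∘ F) d(g ∘ F), substitute each coordinate x_i by F_i(u, v) in f_i, and replace dx_i by d F_i = (∂F_i/∂u) du + (∂F_i/∂v) dv.
  For the x component: f_1(F) = 2; d F_1 = (0) du + (1 - 6*v) dv
  For the y component: f_2(F) = -3*u^2 - 2*u - 1; d F_2 = (-6*u - 2) du + (0) dv
  For the z component: f_3(F) = v*(3*v - 1); d F_3 = (3) du + (6*v) dv
Combining and collecting du, dv coefficients:
  coeff of du: 18*u^3 + 18*u^2 + 10*u + 9*v^2 - 3*v + 2
  coeff of dv: 18*v^3 - 6*v^2 - 12*v + 2
F^* omega = (18*u^3 + 18*u^2 + 10*u + 9*v^2 - 3*v + 2) du + (18*v^3 - 6*v^2 - 12*v + 2) dv.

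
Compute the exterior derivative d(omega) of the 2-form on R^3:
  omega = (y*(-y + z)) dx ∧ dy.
d(omega) = (y) dx ∧ dy ∧ dz

For a 2-form omega = sum_{i<j} g_{ij} dx_i ∧ dx_j, the exterior derivative is
  d(omega) = sum_{i<j} d(g_{ij}) ∧ dx_i ∧ dx_j = sum_{i<j, k} (∂g_{ij}/∂x_k) dx_k ∧ dx_i ∧ dx_j.
Expand each term, using dx_k ∧ dx_i ∧ dx_j = sgn(permutation) dx_{(a)} ∧ dx_{(b)} ∧ dx_{(c)} with (a < b < c) sorted:
  d(y*(-y + z)) includes (∂/∂z)(y*(-y + z)) dz = (y) dz, which multiplied by dx ∧ dy gives (y) dx ∧ dy ∧ dz
Collecting like 3-forms: d(omega) = (y) dx ∧ dy ∧ dz.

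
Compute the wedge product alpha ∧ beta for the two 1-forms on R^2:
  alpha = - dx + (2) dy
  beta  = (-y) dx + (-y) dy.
alpha ∧ beta = (3*y) dx ∧ dy

Distribute the wedge, using dx_i ∧ dx_j = -dx_j ∧ dx_i and dx_i ∧ dx_i = 0. For each pair (i, j) with i < j, the coefficient of dx_i ∧ dx_j in alpha ∧ beta is (alpha_i * beta_j - alpha_j * beta_i). Collecting: alpha ∧ beta = (3*y) dx ∧ dy.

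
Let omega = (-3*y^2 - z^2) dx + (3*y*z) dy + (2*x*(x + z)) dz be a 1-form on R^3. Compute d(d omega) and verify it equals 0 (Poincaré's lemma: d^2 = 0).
d(d omega) = 0

Step 1: d omega = sum_{i<j} (∂f_j/∂x_i - ∂f_i/∂x_j) dx_i ∧ dx_j:
  coeff of dx ∧ dy: 6*y
  coeff of dx ∧ dz: 4*x + 4*z
  coeff of dy ∧ dz: -3*y
Step 2: Apply d again to each 2-form coefficient. The only possible 3-form in R^3 is dx ∧ dy ∧ dz, with coefficient
  ∂(coeff of dy∧dz)/∂x - ∂(coeff of dx∧dz)/∂y + ∂(coeff of dx∧dy)/∂z
  = ∂/∂x (-3*y) - ∂/∂y (4*x + 4*z) + ∂/∂z (6*y).
Each of these terms simplifies to sums of mixed partials that cancel in pairs. The result is 0 (by equality of mixed partials for smooth functions — Schwarz / Clairaut).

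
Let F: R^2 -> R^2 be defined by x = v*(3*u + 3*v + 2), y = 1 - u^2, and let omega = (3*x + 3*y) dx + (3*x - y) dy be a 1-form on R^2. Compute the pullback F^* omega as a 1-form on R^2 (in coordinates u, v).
F^* omega = (-2*u^3 - 27*u^2*v + 9*u*v^2 - 12*u*v + 2*u + 27*v^3 + 18*v^2 + 9*v) du + (-9*u^3 + 9*u^2*v - 6*u^2 + 81*u*v^2 + 36*u*v + 9*u + 54*v^3 + 54*v^2 + 30*v + 6) dv

Using F^*(f dg) = (f ∘ F) d(g ∘ F), substitute each coordinate x_i by F_i(u, v) in f_i, and replace dx_i by d F_i = (∂F_i/∂u) du + (∂F_i/∂v) dv.
  For the x component: f_1(F) = -3*u^2 + 9*u*v + 9*v^2 + 6*v + 3; d F_1 = (3*v) du + (3*u + 6*v + 2) dv
  For the y component: f_2(F) = u^2 + 9*u*v + 9*v^2 + 6*v - 1; d F_2 = (-2*u) du + (0) dv
Combining and collecting du, dv coefficients:
  coeff of du: -2*u^3 - 27*u^2*v + 9*u*v^2 - 12*u*v + 2*u + 27*v^3 + 18*v^2 + 9*v
  coeff of dv: -9*u^3 + 9*u^2*v - 6*u^2 + 81*u*v^2 + 36*u*v + 9*u + 54*v^3 + 54*v^2 + 30*v + 6
F^* omega = (-2*u^3 - 27*u^2*v + 9*u*v^2 - 12*u*v + 2*u + 27*v^3 + 18*v^2 + 9*v) du + (-9*u^3 + 9*u^2*v - 6*u^2 + 81*u*v^2 + 36*u*v + 9*u + 54*v^3 + 54*v^2 + 30*v + 6) dv.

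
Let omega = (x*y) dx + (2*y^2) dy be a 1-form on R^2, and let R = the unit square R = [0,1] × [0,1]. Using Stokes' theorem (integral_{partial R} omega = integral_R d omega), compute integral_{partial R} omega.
integral_(partial R) omega = -1/2

Stokes: integral_partial_R omega = integral_R d omega with d omega = (∂Q/∂x - ∂P/∂y) dx ∧ dy.
  ∂Q/∂x = 0
  ∂P/∂y = x
  integrand = ∂Q/∂x - ∂P/∂y = -x.
Integrating over R: integral_0^1 integral_0^1 (-x) dx dy = -1/2.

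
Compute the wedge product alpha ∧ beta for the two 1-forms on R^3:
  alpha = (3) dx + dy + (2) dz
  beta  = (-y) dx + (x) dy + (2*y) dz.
alpha ∧ beta = (3*x + y) dx ∧ dy + (8*y) dx ∧ dz + (-2*x + 2*y) dy ∧ dz

Distribute the wedge, using dx_i ∧ dx_j = -dx_j ∧ dx_i and dx_i ∧ dx_i = 0. For each pair (i, j) with i < j, the coefficient of dx_i ∧ dx_j in alpha ∧ beta is (alpha_i * beta_j - alpha_j * beta_i). Collecting: alpha ∧ beta = (3*x + y) dx ∧ dy + (8*y) dx ∧ dz + (-2*x + 2*y) dy ∧ dz.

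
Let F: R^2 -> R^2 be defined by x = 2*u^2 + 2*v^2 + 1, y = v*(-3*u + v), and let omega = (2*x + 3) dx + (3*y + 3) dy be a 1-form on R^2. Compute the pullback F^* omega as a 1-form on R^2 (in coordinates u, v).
F^* omega = (16*u^3 + 43*u*v^2 + 20*u - 9*v^3 - 9*v) du + (43*u^2*v - 27*u*v^2 - 9*u + 22*v^3 + 26*v) dv

Using F^*(f dg) = (f ∘ F) d(g ∘ F), substitute each coordinate x_i by F_i(u, v) in f_i, and replace dx_i by d F_i = (∂F_i/∂u) du + (∂F_i/∂v) dv.
  For the x component: f_1(F) = 4*u^2 + 4*v^2 + 5; d F_1 = (4*u) du + (4*v) dv
  For the y component: f_2(F) = -9*u*v + 3*v^2 + 3; d F_2 = (-3*v) du + (-3*u + 2*v) dv
Combining and collecting du, dv coefficients:
  coeff of du: 16*u^3 + 43*u*v^2 + 20*u - 9*v^3 - 9*v
  coeff of dv: 43*u^2*v - 27*u*v^2 - 9*u + 22*v^3 + 26*v
F^* omega = (16*u^3 + 43*u*v^2 + 20*u - 9*v^3 - 9*v) du + (43*u^2*v - 27*u*v^2 - 9*u + 22*v^3 + 26*v) dv.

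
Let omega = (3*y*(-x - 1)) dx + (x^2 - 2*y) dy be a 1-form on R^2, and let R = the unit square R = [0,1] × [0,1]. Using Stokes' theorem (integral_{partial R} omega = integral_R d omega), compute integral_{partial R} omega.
integral_(partial R) omega = 11/2

Stokes: integral_partial_R omega = integral_R d omega with d omega = (∂Q/∂x - ∂P/∂y) dx ∧ dy.
  ∂Q/∂x = 2*x
  ∂P/∂y = -3*x - 3
  integrand = ∂Q/∂x - ∂P/∂y = 5*x + 3.
Integrating over R: integral_0^1 integral_0^1 (5*x + 3) dx dy = 11/2.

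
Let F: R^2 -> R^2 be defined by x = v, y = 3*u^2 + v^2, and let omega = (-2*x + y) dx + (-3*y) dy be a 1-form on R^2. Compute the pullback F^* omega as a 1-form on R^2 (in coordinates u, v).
F^* omega = (18*u*(-3*u^2 - v^2)) du + (-18*u^2*v + 3*u^2 - 6*v^3 + v^2 - 2*v) dv

Using F^*(f dg) = (f ∘ F) d(g ∘ F), substitute each coordinate x_i by F_i(u, v) in f_i, and replace dx_i by d F_i = (∂F_i/∂u) du + (∂F_i/∂v) dv.
  For the x component: f_1(F) = 3*u^2 + v^2 - 2*v; d F_1 = (0) du + (1) dv
  For the y component: f_2(F) = -9*u^2 - 3*v^2; d F_2 = (6*u) du + (2*v) dv
Combining and collecting du, dv coefficients:
  coeff of du: 18*u*(-3*u^2 - v^2)
  coeff of dv: -18*u^2*v + 3*u^2 - 6*v^3 + v^2 - 2*v
F^* omega = (18*u*(-3*u^2 - v^2)) du + (-18*u^2*v + 3*u^2 - 6*v^3 + v^2 - 2*v) dv.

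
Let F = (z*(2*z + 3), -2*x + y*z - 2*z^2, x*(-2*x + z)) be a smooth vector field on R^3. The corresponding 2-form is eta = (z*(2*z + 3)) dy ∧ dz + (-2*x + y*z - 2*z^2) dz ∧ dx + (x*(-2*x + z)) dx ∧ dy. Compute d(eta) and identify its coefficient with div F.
d(eta) = (x + z) dx ∧ dy ∧ dz; div F = x + z

For a 2-form in R^3 of the form above, applying d gives a 3-form with coefficient ∂P/∂x + ∂Q/∂y + ∂R/∂z:
  ∂P/∂x = 0
  ∂Q/∂y = z
  ∂R/∂z = x
Sum = x + z, which is exactly div F.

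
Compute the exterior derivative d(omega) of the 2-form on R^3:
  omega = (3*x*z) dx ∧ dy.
d(omega) = (3*x) dx ∧ dy ∧ dz

For a 2-form omega = sum_{i<j} g_{ij} dx_i ∧ dx_j, the exterior derivative is
  d(omega) = sum_{i<j} d(g_{ij}) ∧ dx_i ∧ dx_j = sum_{i<j, k} (∂g_{ij}/∂x_k) dx_k ∧ dx_i ∧ dx_j.
Expand each term, using dx_k ∧ dx_i ∧ dx_j = sgn(permutation) dx_{(a)} ∧ dx_{(b)} ∧ dx_{(c)} with (a < b < c) sorted:
  d(3*x*z) includes (∂/∂z)(3*x*z) dz = (3*x) dz, which multiplied by dx ∧ dy gives (3*x) dx ∧ dy ∧ dz
Collecting like 3-forms: d(omega) = (3*x) dx ∧ dy ∧ dz.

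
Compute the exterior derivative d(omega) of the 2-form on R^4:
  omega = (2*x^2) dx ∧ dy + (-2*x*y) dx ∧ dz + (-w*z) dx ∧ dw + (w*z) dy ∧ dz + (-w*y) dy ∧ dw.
d(omega) = (2*x) dx ∧ dy ∧ dz + (w) dx ∧ dz ∧ dw + (z) dy ∧ dz ∧ dw

For a 2-form omega = sum_{i<j} g_{ij} dx_i ∧ dx_j, the exterior derivative is
  d(omega) = sum_{i<j} d(g_{ij}) ∧ dx_i ∧ dx_j = sum_{i<j, k} (∂g_{ij}/∂x_k) dx_k ∧ dx_i ∧ dx_j.
Expand each term, using dx_k ∧ dx_i ∧ dx_j = sgn(permutation) dx_{(a)} ∧ dx_{(b)} ∧ dx_{(c)} with (a < b < c) sorted:
  d(-2*x*y) includes (∂/∂y)(-2*x*y) dy = (-2*x) dy, which multiplied by dx ∧ dz gives (2*x) dx ∧ dy ∧ dz
  d(-w*z) includes (∂/∂z)(-w*z) dz = (-w) dz, which multiplied by dx ∧ dw gives (w) dx ∧ dz ∧ dw
  d(w*z) includes (∂/∂w)(w*z) dw = (z) dw, which multiplied by dy ∧ dz gives (z) dy ∧ dz ∧ dw
Collecting like 3-forms: d(omega) = (2*x) dx ∧ dy ∧ dz + (w) dx ∧ dz ∧ dw + (z) dy ∧ dz ∧ dw.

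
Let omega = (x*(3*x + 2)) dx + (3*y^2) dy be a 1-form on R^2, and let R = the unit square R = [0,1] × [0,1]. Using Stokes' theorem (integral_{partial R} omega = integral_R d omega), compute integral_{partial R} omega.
integral_(partial R) omega = 0

Stokes: integral_partial_R omega = integral_R d omega with d omega = (∂Q/∂x - ∂P/∂y) dx ∧ dy.
  ∂Q/∂x = 0
  ∂P/∂y = 0
  integrand = ∂Q/∂x - ∂P/∂y = 0.
Integrating over R: integral_0^1 integral_0^1 (0) dx dy = 0.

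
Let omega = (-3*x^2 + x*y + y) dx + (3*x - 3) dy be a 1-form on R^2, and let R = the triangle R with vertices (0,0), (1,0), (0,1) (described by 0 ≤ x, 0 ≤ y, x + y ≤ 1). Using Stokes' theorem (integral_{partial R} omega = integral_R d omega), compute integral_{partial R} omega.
integral_(partial R) omega = 5/6

Stokes: integral_partial_R omega = integral_R d omega with d omega = (∂Q/∂x - ∂P/∂y) dx ∧ dy.
  ∂Q/∂x = 3
  ∂P/∂y = x + 1
  integrand = ∂Q/∂x - ∂P/∂y = 2 - x.
Integrating over R: integral_0^1 integral_0^{1-x} (2 - x) dy dx = 5/6.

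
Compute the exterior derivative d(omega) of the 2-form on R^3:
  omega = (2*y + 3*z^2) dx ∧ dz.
d(omega) = (-2) dx ∧ dy ∧ dz

For a 2-form omega = sum_{i<j} g_{ij} dx_i ∧ dx_j, the exterior derivative is
  d(omega) = sum_{i<j} d(g_{ij}) ∧ dx_i ∧ dx_j = sum_{i<j, k} (∂g_{ij}/∂x_k) dx_k ∧ dx_i ∧ dx_j.
Expand each term, using dx_k ∧ dx_i ∧ dx_j = sgn(permutation) dx_{(a)} ∧ dx_{(b)} ∧ dx_{(c)} with (a < b < c) sorted:
  d(2*y + 3*z^2) includes (∂/∂y)(2*y + 3*z^2) dy = (2) dy, which multiplied by dx ∧ dz gives (-2) dx ∧ dy ∧ dz
Collecting like 3-forms: d(omega) = (-2) dx ∧ dy ∧ dz.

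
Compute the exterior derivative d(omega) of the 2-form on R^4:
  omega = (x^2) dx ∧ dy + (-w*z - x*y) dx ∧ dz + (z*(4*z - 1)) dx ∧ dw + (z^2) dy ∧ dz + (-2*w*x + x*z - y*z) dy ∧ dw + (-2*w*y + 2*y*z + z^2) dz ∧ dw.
d(omega) = (x) dx ∧ dy ∧ dz + (1 - 9*z) dx ∧ dz ∧ dw + (-2*w + z) dx ∧ dy ∧ dw + (-2*w - x + y + 2*z) dy ∧ dz ∧ dw

For a 2-form omega = sum_{i<j} g_{ij} dx_i ∧ dx_j, the exterior derivative is
  d(omega) = sum_{i<j} d(g_{ij}) ∧ dx_i ∧ dx_j = sum_{i<j, k} (∂g_{ij}/∂x_k) dx_k ∧ dx_i ∧ dx_j.
Expand each term, using dx_k ∧ dx_i ∧ dx_j = sgn(permutation) dx_{(a)} ∧ dx_{(b)} ∧ dx_{(c)} with (a < b < c) sorted:
  d(-w*z - x*y) includes (∂/∂y)(-w*z - x*y) dy = (-x) dy, which multiplied by dx ∧ dz gives (x) dx ∧ dy ∧ dz
  d(-w*z - x*y) includes (∂/∂w)(-w*z - x*y) dw = (-z) dw, which multiplied by dx ∧ dz gives (-z) dx ∧ dz ∧ dw
  d(z*(4*z - 1)) includes (∂/∂z)(z*(4*z - 1)) dz = (8*z - 1) dz, which multiplied by dx ∧ dw gives (1 - 8*z) dx ∧ dz ∧ dw
  d(-2*w*x + x*z - y*z) includes (∂/∂x)(-2*w*x + x*z - y*z) dx = (-2*w + z) dx, which multiplied by dy ∧ dw gives (-2*w + z) dx ∧ dy ∧ dw
  d(-2*w*x + x*z - y*z) includes (∂/∂z)(-2*w*x + x*z - y*z) dz = (x - y) dz, which multiplied by dy ∧ dw gives (-x + y) dy ∧ dz ∧ dw
  d(-2*w*y + 2*y*z + z^2) includes (∂/∂y)(-2*w*y + 2*y*z + z^2) dy = (-2*w + 2*z) dy, which multiplied by dz ∧ dw gives (-2*w + 2*z) dy ∧ dz ∧ dw
Collecting like 3-forms: d(omega) = (x) dx ∧ dy ∧ dz + (1 - 9*z) dx ∧ dz ∧ dw + (-2*w + z) dx ∧ dy ∧ dw + (-2*w - x + y + 2*z) dy ∧ dz ∧ dw.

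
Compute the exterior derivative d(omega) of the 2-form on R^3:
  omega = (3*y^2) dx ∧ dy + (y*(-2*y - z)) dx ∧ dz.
d(omega) = (4*y + z) dx ∧ dy ∧ dz

For a 2-form omega = sum_{i<j} g_{ij} dx_i ∧ dx_j, the exterior derivative is
  d(omega) = sum_{i<j} d(g_{ij}) ∧ dx_i ∧ dx_j = sum_{i<j, k} (∂g_{ij}/∂x_k) dx_k ∧ dx_i ∧ dx_j.
Expand each term, using dx_k ∧ dx_i ∧ dx_j = sgn(permutation) dx_{(a)} ∧ dx_{(b)} ∧ dx_{(c)} with (a < b < c) sorted:
  d(y*(-2*y - z)) includes (∂/∂y)(y*(-2*y - z)) dy = (-4*y - z) dy, which multiplied by dx ∧ dz gives (4*y + z) dx ∧ dy ∧ dz
Collecting like 3-forms: d(omega) = (4*y + z) dx ∧ dy ∧ dz.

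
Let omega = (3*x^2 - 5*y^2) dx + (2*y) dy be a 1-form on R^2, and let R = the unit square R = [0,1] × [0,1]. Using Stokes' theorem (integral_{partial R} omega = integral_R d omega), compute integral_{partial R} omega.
integral_(partial R) omega = 5

Stokes: integral_partial_R omega = integral_R d omega with d omega = (∂Q/∂x - ∂P/∂y) dx ∧ dy.
  ∂Q/∂x = 0
  ∂P/∂y = -10*y
  integrand = ∂Q/∂x - ∂P/∂y = 10*y.
Integrating over R: integral_0^1 integral_0^1 (10*y) dx dy = 5.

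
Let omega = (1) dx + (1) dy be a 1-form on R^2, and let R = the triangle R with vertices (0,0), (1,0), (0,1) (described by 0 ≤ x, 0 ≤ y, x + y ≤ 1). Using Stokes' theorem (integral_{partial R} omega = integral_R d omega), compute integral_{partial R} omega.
integral_(partial R) omega = 0

Stokes: integral_partial_R omega = integral_R d omega with d omega = (∂Q/∂x - ∂P/∂y) dx ∧ dy.
  ∂Q/∂x = 0
  ∂P/∂y = 0
  integrand = ∂Q/∂x - ∂P/∂y = 0.
Integrating over R: integral_0^1 integral_0^{1-x} (0) dy dx = 0.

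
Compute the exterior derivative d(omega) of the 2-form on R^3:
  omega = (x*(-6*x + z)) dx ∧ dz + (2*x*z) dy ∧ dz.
d(omega) = (2*z) dx ∧ dy ∧ dz

For a 2-form omega = sum_{i<j} g_{ij} dx_i ∧ dx_j, the exterior derivative is
  d(omega) = sum_{i<j} d(g_{ij}) ∧ dx_i ∧ dx_j = sum_{i<j, k} (∂g_{ij}/∂x_k) dx_k ∧ dx_i ∧ dx_j.
Expand each term, using dx_k ∧ dx_i ∧ dx_j = sgn(permutation) dx_{(a)} ∧ dx_{(b)} ∧ dx_{(c)} with (a < b < c) sorted:
  d(2*x*z) includes (∂/∂x)(2*x*z) dx = (2*z) dx, which multiplied by dy ∧ dz gives (2*z) dx ∧ dy ∧ dz
Collecting like 3-forms: d(omega) = (2*z) dx ∧ dy ∧ dz.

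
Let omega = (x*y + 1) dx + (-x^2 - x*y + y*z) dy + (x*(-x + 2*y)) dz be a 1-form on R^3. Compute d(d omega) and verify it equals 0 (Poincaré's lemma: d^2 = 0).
d(d omega) = 0

Step 1: d omega = sum_{i<j} (∂f_j/∂x_i - ∂f_i/∂x_j) dx_i ∧ dx_j:
  coeff of dx ∧ dy: -3*x - y
  coeff of dx ∧ dz: -2*x + 2*y
  coeff of dy ∧ dz: 2*x - y
Step 2: Apply d again to each 2-form coefficient. The only possible 3-form in R^3 is dx ∧ dy ∧ dz, with coefficient
  ∂(coeff of dy∧dz)/∂x - ∂(coeff of dx∧dz)/∂y + ∂(coeff of dx∧dy)/∂z
  = ∂/∂x (2*x - y) - ∂/∂y (-2*x + 2*y) + ∂/∂z (-3*x - y).
Each of these terms simplifies to sums of mixed partials that cancel in pairs. The result is 0 (by equality of mixed partials for smooth functions — Schwarz / Clairaut).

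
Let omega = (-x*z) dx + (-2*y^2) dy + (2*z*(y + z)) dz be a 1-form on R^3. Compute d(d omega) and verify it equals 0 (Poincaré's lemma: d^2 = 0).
d(d omega) = 0

Step 1: d omega = sum_{i<j} (∂f_j/∂x_i - ∂f_i/∂x_j) dx_i ∧ dx_j:
  coeff of dx ∧ dy: 0
  coeff of dx ∧ dz: x
  coeff of dy ∧ dz: 2*z
Step 2: Apply d again to each 2-form coefficient. The only possible 3-form in R^3 is dx ∧ dy ∧ dz, with coefficient
  ∂(coeff of dy∧dz)/∂x - ∂(coeff of dx∧dz)/∂y + ∂(coeff of dx∧dy)/∂z
  = ∂/∂x (2*z) - ∂/∂y (x) + ∂/∂z (0).
Each of these terms simplifies to sums of mixed partials that cancel in pairs. The result is 0 (by equality of mixed partials for smooth functions — Schwarz / Clairaut).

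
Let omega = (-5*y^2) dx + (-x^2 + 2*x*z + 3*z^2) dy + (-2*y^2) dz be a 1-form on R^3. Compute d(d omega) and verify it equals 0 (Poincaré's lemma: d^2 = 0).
d(d omega) = 0

Step 1: d omega = sum_{i<j} (∂f_j/∂x_i - ∂f_i/∂x_j) dx_i ∧ dx_j:
  coeff of dx ∧ dy: -2*x + 10*y + 2*z
  coeff of dx ∧ dz: 0
  coeff of dy ∧ dz: -2*x - 4*y - 6*z
Step 2: Apply d again to each 2-form coefficient. The only possible 3-form in R^3 is dx ∧ dy ∧ dz, with coefficient
  ∂(coeff of dy∧dz)/∂x - ∂(coeff of dx∧dz)/∂y + ∂(coeff of dx∧dy)/∂z
  = ∂/∂x (-2*x - 4*y - 6*z) - ∂/∂y (0) + ∂/∂z (-2*x + 10*y + 2*z).
Each of these terms simplifies to sums of mixed partials that cancel in pairs. The result is 0 (by equality of mixed partials for smooth functions — Schwarz / Clairaut).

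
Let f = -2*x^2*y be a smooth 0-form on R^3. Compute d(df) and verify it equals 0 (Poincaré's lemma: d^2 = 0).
d(df) = 0

Step 1: df = sum_i (∂f/∂x_i) dx_i = (-4*x*y) dx + (-2*x^2) dy + (0) dz.
Step 2: Apply d again. Using the 1-form formula, the coefficient of dx ∧ dy in d(df) is ∂^2 f/∂x ∂y - ∂^2 f/∂y ∂x = (-4*x) - (-4*x) = 0 (equality of mixed partials for smooth f).
Similarly for dx ∧ dz and dy ∧ dz — all coefficients vanish. So d(df) = 0.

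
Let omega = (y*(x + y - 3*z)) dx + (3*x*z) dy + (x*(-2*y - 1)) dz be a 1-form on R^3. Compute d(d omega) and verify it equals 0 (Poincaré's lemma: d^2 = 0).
d(d omega) = 0

Step 1: d omega = sum_{i<j} (∂f_j/∂x_i - ∂f_i/∂x_j) dx_i ∧ dx_j:
  coeff of dx ∧ dy: -x - 2*y + 6*z
  coeff of dx ∧ dz: y - 1
  coeff of dy ∧ dz: -5*x
Step 2: Apply d again to each 2-form coefficient. The only possible 3-form in R^3 is dx ∧ dy ∧ dz, with coefficient
  ∂(coeff of dy∧dz)/∂x - ∂(coeff of dx∧dz)/∂y + ∂(coeff of dx∧dy)/∂z
  = ∂/∂x (-5*x) - ∂/∂y (y - 1) + ∂/∂z (-x - 2*y + 6*z).
Each of these terms simplifies to sums of mixed partials that cancel in pairs. The result is 0 (by equality of mixed partials for smooth functions — Schwarz / Clairaut).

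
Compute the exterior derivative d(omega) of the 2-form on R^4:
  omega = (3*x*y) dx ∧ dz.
d(omega) = (-3*x) dx ∧ dy ∧ dz

For a 2-form omega = sum_{i<j} g_{ij} dx_i ∧ dx_j, the exterior derivative is
  d(omega) = sum_{i<j} d(g_{ij}) ∧ dx_i ∧ dx_j = sum_{i<j, k} (∂g_{ij}/∂x_k) dx_k ∧ dx_i ∧ dx_j.
Expand each term, using dx_k ∧ dx_i ∧ dx_j = sgn(permutation) dx_{(a)} ∧ dx_{(b)} ∧ dx_{(c)} with (a < b < c) sorted:
  d(3*x*y) includes (∂/∂y)(3*x*y) dy = (3*x) dy, which multiplied by dx ∧ dz gives (-3*x) dx ∧ dy ∧ dz
Collecting like 3-forms: d(omega) = (-3*x) dx ∧ dy ∧ dz.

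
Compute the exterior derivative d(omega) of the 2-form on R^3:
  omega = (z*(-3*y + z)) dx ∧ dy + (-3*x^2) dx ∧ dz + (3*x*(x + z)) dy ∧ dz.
d(omega) = (6*x - 3*y + 5*z) dx ∧ dy ∧ dz

For a 2-form omega = sum_{i<j} g_{ij} dx_i ∧ dx_j, the exterior derivative is
  d(omega) = sum_{i<j} d(g_{ij}) ∧ dx_i ∧ dx_j = sum_{i<j, k} (∂g_{ij}/∂x_k) dx_k ∧ dx_i ∧ dx_j.
Expand each term, using dx_k ∧ dx_i ∧ dx_j = sgn(permutation) dx_{(a)} ∧ dx_{(b)} ∧ dx_{(c)} with (a < b < c) sorted:
  d(z*(-3*y + z)) includes (∂/∂z)(z*(-3*y + z)) dz = (-3*y + 2*z) dz, which multiplied by dx ∧ dy gives (-3*y + 2*z) dx ∧ dy ∧ dz
  d(3*x*(x + z)) includes (∂/∂x)(3*x*(x + z)) dx = (6*x + 3*z) dx, which multiplied by dy ∧ dz gives (6*x + 3*z) dx ∧ dy ∧ dz
Collecting like 3-forms: d(omega) = (6*x - 3*y + 5*z) dx ∧ dy ∧ dz.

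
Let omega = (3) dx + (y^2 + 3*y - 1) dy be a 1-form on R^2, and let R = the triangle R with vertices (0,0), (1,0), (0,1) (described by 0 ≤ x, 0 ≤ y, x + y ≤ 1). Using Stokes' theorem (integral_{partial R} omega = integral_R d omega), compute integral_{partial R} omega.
integral_(partial R) omega = 0

Stokes: integral_partial_R omega = integral_R d omega with d omega = (∂Q/∂x - ∂P/∂y) dx ∧ dy.
  ∂Q/∂x = 0
  ∂P/∂y = 0
  integrand = ∂Q/∂x - ∂P/∂y = 0.
Integrating over R: integral_0^1 integral_0^{1-x} (0) dy dx = 0.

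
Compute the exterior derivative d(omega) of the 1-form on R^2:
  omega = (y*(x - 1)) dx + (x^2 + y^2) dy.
d(omega) = (x + 1) dx ∧ dy

For a 1-form omega = sum_i f_i dx_i, the exterior derivative is
  d(omega) = sum_{i < j} (∂f_j/∂x_i - ∂f_i/∂x_j) dx_i ∧ dx_j.
  coefficient of dx ∧ dy: ∂f_2/∂x - ∂f_1/∂y = ∂(x^2 + y^2)/∂x - ∂(y*(x - 1))/∂y = x + 1
Assembling: d(omega) = (x + 1) dx ∧ dy.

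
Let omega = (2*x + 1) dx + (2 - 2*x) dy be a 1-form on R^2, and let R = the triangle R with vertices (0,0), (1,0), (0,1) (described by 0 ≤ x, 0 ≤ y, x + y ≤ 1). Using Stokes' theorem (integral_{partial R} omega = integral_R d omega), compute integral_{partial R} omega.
integral_(partial R) omega = -1

Stokes: integral_partial_R omega = integral_R d omega with d omega = (∂Q/∂x - ∂P/∂y) dx ∧ dy.
  ∂Q/∂x = -2
  ∂P/∂y = 0
  integrand = ∂Q/∂x - ∂P/∂y = -2.
Integrating over R: integral_0^1 integral_0^{1-x} (-2) dy dx = -1.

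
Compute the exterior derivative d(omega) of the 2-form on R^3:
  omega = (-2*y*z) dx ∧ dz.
d(omega) = (2*z) dx ∧ dy ∧ dz

For a 2-form omega = sum_{i<j} g_{ij} dx_i ∧ dx_j, the exterior derivative is
  d(omega) = sum_{i<j} d(g_{ij}) ∧ dx_i ∧ dx_j = sum_{i<j, k} (∂g_{ij}/∂x_k) dx_k ∧ dx_i ∧ dx_j.
Expand each term, using dx_k ∧ dx_i ∧ dx_j = sgn(permutation) dx_{(a)} ∧ dx_{(b)} ∧ dx_{(c)} with (a < b < c) sorted:
  d(-2*y*z) includes (∂/∂y)(-2*y*z) dy = (-2*z) dy, which multiplied by dx ∧ dz gives (2*z) dx ∧ dy ∧ dz
Collecting like 3-forms: d(omega) = (2*z) dx ∧ dy ∧ dz.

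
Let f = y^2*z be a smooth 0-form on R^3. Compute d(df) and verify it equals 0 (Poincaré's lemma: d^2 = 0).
d(df) = 0

Step 1: df = sum_i (∂f/∂x_i) dx_i = (0) dx + (2*y*z) dy + (y^2) dz.
Step 2: Apply d again. Using the 1-form formula, the coefficient of dx ∧ dy in d(df) is ∂^2 f/∂x ∂y - ∂^2 f/∂y ∂x = (0) - (0) = 0 (equality of mixed partials for smooth f).
Similarly for dx ∧ dz and dy ∧ dz — all coefficients vanish. So d(df) = 0.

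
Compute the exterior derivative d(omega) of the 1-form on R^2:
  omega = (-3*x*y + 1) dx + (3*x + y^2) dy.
d(omega) = (3*x + 3) dx ∧ dy

For a 1-form omega = sum_i f_i dx_i, the exterior derivative is
  d(omega) = sum_{i < j} (∂f_j/∂x_i - ∂f_i/∂x_j) dx_i ∧ dx_j.
  coefficient of dx ∧ dy: ∂f_2/∂x - ∂f_1/∂y = ∂(3*x + y^2)/∂x - ∂(-3*x*y + 1)/∂y = 3*x + 3
Assembling: d(omega) = (3*x + 3) dx ∧ dy.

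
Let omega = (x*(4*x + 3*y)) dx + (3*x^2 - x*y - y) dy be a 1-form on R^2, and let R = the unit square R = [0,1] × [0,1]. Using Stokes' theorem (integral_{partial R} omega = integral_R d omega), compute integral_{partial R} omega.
integral_(partial R) omega = 1

Stokes: integral_partial_R omega = integral_R d omega with d omega = (∂Q/∂x - ∂P/∂y) dx ∧ dy.
  ∂Q/∂x = 6*x - y
  ∂P/∂y = 3*x
  integrand = ∂Q/∂x - ∂P/∂y = 3*x - y.
Integrating over R: integral_0^1 integral_0^1 (3*x - y) dx dy = 1.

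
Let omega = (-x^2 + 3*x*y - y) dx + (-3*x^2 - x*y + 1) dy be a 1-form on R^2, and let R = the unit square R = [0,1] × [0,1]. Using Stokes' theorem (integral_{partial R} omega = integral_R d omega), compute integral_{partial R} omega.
integral_(partial R) omega = -4

Stokes: integral_partial_R omega = integral_R d omega with d omega = (∂Q/∂x - ∂P/∂y) dx ∧ dy.
  ∂Q/∂x = -6*x - y
  ∂P/∂y = 3*x - 1
  integrand = ∂Q/∂x - ∂P/∂y = -9*x - y + 1.
Integrating over R: integral_0^1 integral_0^1 (-9*x - y + 1) dx dy = -4.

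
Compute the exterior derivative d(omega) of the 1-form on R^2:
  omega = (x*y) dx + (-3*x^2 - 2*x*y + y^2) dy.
d(omega) = (-7*x - 2*y) dx ∧ dy

For a 1-form omega = sum_i f_i dx_i, the exterior derivative is
  d(omega) = sum_{i < j} (∂f_j/∂x_i - ∂f_i/∂x_j) dx_i ∧ dx_j.
  coefficient of dx ∧ dy: ∂f_2/∂x - ∂f_1/∂y = ∂(-3*x^2 - 2*x*y + y^2)/∂x - ∂(x*y)/∂y = -7*x - 2*y
Assembling: d(omega) = (-7*x - 2*y) dx ∧ dy.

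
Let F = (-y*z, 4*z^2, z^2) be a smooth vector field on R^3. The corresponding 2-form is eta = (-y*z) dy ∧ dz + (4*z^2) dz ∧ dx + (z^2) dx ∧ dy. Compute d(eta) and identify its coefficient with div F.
d(eta) = (2*z) dx ∧ dy ∧ dz; div F = 2*z

For a 2-form in R^3 of the form above, applying d gives a 3-form with coefficient ∂P/∂x + ∂Q/∂y + ∂R/∂z:
  ∂P/∂x = 0
  ∂Q/∂y = 0
  ∂R/∂z = 2*z
Sum = 2*z, which is exactly div F.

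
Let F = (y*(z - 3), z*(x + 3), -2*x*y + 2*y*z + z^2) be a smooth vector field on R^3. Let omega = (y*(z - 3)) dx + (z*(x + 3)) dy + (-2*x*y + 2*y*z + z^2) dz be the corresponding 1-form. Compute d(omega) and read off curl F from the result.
d(omega) = (-3*x + 2*z - 3) dy ∧ dz + (3*y) dz ∧ dx + (3) dx ∧ dy; curl F = (-3*x + 2*z - 3, 3*y, 3)

d omega = sum_{i<j} (∂f_j/∂x_i - ∂f_i/∂x_j) dx_i ∧ dx_j. Under the identification (dy ∧ dz, dz ∧ dx, dx ∧ dy) ↔ (e_x, e_y, e_z), the coefficients are exactly the components of curl F. Compute:
  ∂R/∂y - ∂Q/∂z = (-2*x + 2*z) - (x + 3) = -3*x + 2*z - 3
  ∂P/∂z - ∂R/∂x = (y) - (-2*y) = 3*y
  ∂Q/∂x - ∂P/∂y = (z) - (z - 3) = 3.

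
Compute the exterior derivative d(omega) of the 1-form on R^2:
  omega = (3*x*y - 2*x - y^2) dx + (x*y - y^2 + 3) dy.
d(omega) = (-3*x + 3*y) dx ∧ dy

For a 1-form omega = sum_i f_i dx_i, the exterior derivative is
  d(omega) = sum_{i < j} (∂f_j/∂x_i - ∂f_i/∂x_j) dx_i ∧ dx_j.
  coefficient of dx ∧ dy: ∂f_2/∂x - ∂f_1/∂y = ∂(x*y - y^2 + 3)/∂x - ∂(3*x*y - 2*x - y^2)/∂y = -3*x + 3*y
Assembling: d(omega) = (-3*x + 3*y) dx ∧ dy.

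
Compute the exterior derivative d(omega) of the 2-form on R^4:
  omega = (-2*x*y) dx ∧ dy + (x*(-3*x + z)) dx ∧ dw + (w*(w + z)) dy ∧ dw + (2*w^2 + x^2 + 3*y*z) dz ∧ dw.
d(omega) = (x) dx ∧ dz ∧ dw + (-w + 3*z) dy ∧ dz ∧ dw

For a 2-form omega = sum_{i<j} g_{ij} dx_i ∧ dx_j, the exterior derivative is
  d(omega) = sum_{i<j} d(g_{ij}) ∧ dx_i ∧ dx_j = sum_{i<j, k} (∂g_{ij}/∂x_k) dx_k ∧ dx_i ∧ dx_j.
Expand each term, using dx_k ∧ dx_i ∧ dx_j = sgn(permutation) dx_{(a)} ∧ dx_{(b)} ∧ dx_{(c)} with (a < b < c) sorted:
  d(x*(-3*x + z)) includes (∂/∂z)(x*(-3*x + z)) dz = (x) dz, which multiplied by dx ∧ dw gives (-x) dx ∧ dz ∧ dw
  d(w*(w + z)) includes (∂/∂z)(w*(w + z)) dz = (w) dz, which multiplied by dy ∧ dw gives (-w) dy ∧ dz ∧ dw
  d(2*w^2 + x^2 + 3*y*z) includes (∂/∂x)(2*w^2 + x^2 + 3*y*z) dx = (2*x) dx, which multiplied by dz ∧ dw gives (2*x) dx ∧ dz ∧ dw
  d(2*w^2 + x^2 + 3*y*z) includes (∂/∂y)(2*w^2 + x^2 + 3*y*z) dy = (3*z) dy, which multiplied by dz ∧ dw gives (3*z) dy ∧ dz ∧ dw
Collecting like 3-forms: d(omega) = (x) dx ∧ dz ∧ dw + (-w + 3*z) dy ∧ dz ∧ dw.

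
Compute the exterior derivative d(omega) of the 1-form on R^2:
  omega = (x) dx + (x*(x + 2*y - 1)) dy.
d(omega) = (2*x + 2*y - 1) dx ∧ dy

For a 1-form omega = sum_i f_i dx_i, the exterior derivative is
  d(omega) = sum_{i < j} (∂f_j/∂x_i - ∂f_i/∂x_j) dx_i ∧ dx_j.
  coefficient of dx ∧ dy: ∂f_2/∂x - ∂f_1/∂y = ∂(x*(x + 2*y - 1))/∂x - ∂(x)/∂y = 2*x + 2*y - 1
Assembling: d(omega) = (2*x + 2*y - 1) dx ∧ dy.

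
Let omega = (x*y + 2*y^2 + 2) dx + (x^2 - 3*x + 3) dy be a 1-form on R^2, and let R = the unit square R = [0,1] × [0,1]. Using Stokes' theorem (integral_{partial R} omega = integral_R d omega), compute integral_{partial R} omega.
integral_(partial R) omega = -9/2

Stokes: integral_partial_R omega = integral_R d omega with d omega = (∂Q/∂x - ∂P/∂y) dx ∧ dy.
  ∂Q/∂x = 2*x - 3
  ∂P/∂y = x + 4*y
  integrand = ∂Q/∂x - ∂P/∂y = x - 4*y - 3.
Integrating over R: integral_0^1 integral_0^1 (x - 4*y - 3) dx dy = -9/2.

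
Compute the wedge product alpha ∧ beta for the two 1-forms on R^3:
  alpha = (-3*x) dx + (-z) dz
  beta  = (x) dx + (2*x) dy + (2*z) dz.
alpha ∧ beta = (-6*x^2) dx ∧ dy + (-5*x*z) dx ∧ dz + (2*x*z) dy ∧ dz

Distribute the wedge, using dx_i ∧ dx_j = -dx_j ∧ dx_i and dx_i ∧ dx_i = 0. For each pair (i, j) with i < j, the coefficient of dx_i ∧ dx_j in alpha ∧ beta is (alpha_i * beta_j - alpha_j * beta_i). Collecting: alpha ∧ beta = (-6*x^2) dx ∧ dy + (-5*x*z) dx ∧ dz + (2*x*z) dy ∧ dz.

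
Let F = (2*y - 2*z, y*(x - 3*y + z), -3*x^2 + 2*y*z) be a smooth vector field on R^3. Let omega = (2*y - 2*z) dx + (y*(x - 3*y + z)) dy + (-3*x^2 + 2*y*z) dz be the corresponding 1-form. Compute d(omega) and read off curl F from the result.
d(omega) = (-y + 2*z) dy ∧ dz + (6*x - 2) dz ∧ dx + (y - 2) dx ∧ dy; curl F = (-y + 2*z, 6*x - 2, y - 2)

d omega = sum_{i<j} (∂f_j/∂x_i - ∂f_i/∂x_j) dx_i ∧ dx_j. Under the identification (dy ∧ dz, dz ∧ dx, dx ∧ dy) ↔ (e_x, e_y, e_z), the coefficients are exactly the components of curl F. Compute:
  ∂R/∂y - ∂Q/∂z = (2*z) - (y) = -y + 2*z
  ∂P/∂z - ∂R/∂x = (-2) - (-6*x) = 6*x - 2
  ∂Q/∂x - ∂P/∂y = (y) - (2) = y - 2.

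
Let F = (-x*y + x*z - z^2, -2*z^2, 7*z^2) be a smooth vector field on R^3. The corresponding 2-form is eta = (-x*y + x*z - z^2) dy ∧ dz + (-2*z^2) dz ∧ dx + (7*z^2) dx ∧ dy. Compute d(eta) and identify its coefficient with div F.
d(eta) = (-y + 15*z) dx ∧ dy ∧ dz; div F = -y + 15*z

For a 2-form in R^3 of the form above, applying d gives a 3-form with coefficient ∂P/∂x + ∂Q/∂y + ∂R/∂z:
  ∂P/∂x = -y + z
  ∂Q/∂y = 0
  ∂R/∂z = 14*z
Sum = -y + 15*z, which is exactly div F.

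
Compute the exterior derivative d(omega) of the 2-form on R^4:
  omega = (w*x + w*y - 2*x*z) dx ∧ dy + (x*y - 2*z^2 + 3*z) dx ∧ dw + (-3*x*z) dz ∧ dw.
d(omega) = (-2*x) dx ∧ dy ∧ dz + (y) dx ∧ dy ∧ dw + (z - 3) dx ∧ dz ∧ dw

For a 2-form omega = sum_{i<j} g_{ij} dx_i ∧ dx_j, the exterior derivative is
  d(omega) = sum_{i<j} d(g_{ij}) ∧ dx_i ∧ dx_j = sum_{i<j, k} (∂g_{ij}/∂x_k) dx_k ∧ dx_i ∧ dx_j.
Expand each term, using dx_k ∧ dx_i ∧ dx_j = sgn(permutation) dx_{(a)} ∧ dx_{(b)} ∧ dx_{(c)} with (a < b < c) sorted:
  d(w*x + w*y - 2*x*z) includes (∂/∂z)(w*x + w*y - 2*x*z) dz = (-2*x) dz, which multiplied by dx ∧ dy gives (-2*x) dx ∧ dy ∧ dz
  d(w*x + w*y - 2*x*z) includes (∂/∂w)(w*x + w*y - 2*x*z) dw = (x + y) dw, which multiplied by dx ∧ dy gives (x + y) dx ∧ dy ∧ dw
  d(x*y - 2*z^2 + 3*z) includes (∂/∂y)(x*y - 2*z^2 + 3*z) dy = (x) dy, which multiplied by dx ∧ dw gives (-x) dx ∧ dy ∧ dw
  d(x*y - 2*z^2 + 3*z) includes (∂/∂z)(x*y - 2*z^2 + 3*z) dz = (3 - 4*z) dz, which multiplied by dx ∧ dw gives (4*z - 3) dx ∧ dz ∧ dw
  d(-3*x*z) includes (∂/∂x)(-3*x*z) dx = (-3*z) dx, which multiplied by dz ∧ dw gives (-3*z) dx ∧ dz ∧ dw
Collecting like 3-forms: d(omega) = (-2*x) dx ∧ dy ∧ dz + (y) dx ∧ dy ∧ dw + (z - 3) dx ∧ dz ∧ dw.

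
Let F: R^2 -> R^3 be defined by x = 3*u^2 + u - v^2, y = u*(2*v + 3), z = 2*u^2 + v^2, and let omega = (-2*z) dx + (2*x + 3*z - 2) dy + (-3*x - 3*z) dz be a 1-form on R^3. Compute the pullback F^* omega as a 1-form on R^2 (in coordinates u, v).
F^* omega = (-84*u^3 + 24*u^2*v + 20*u^2 - 12*u*v^2 + 4*u*v + 6*u + 2*v^3 + v^2 - 4*v - 6) du + (24*u^3 - 22*u^2*v + 4*u^2 + 2*u*v^2 - 6*u*v - 4*u + 4*v^3) dv

Using F^*(f dg) = (f ∘ F) d(g ∘ F), substitute each coordinate x_i by F_i(u, v) in f_i, and replace dx_i by d F_i = (∂F_i/∂u) du + (∂F_i/∂v) dv.
  For the x component: f_1(F) = -4*u^2 - 2*v^2; d F_1 = (6*u + 1) du + (-2*v) dv
  For the y component: f_2(F) = 12*u^2 + 2*u + v^2 - 2; d F_2 = (2*v + 3) du + (2*u) dv
  For the z component: f_3(F) = 3*u*(-5*u - 1); d F_3 = (4*u) du + (2*v) dv
Combining and collecting du, dv coefficients:
  coeff of du: -84*u^3 + 24*u^2*v + 20*u^2 - 12*u*v^2 + 4*u*v + 6*u + 2*v^3 + v^2 - 4*v - 6
  coeff of dv: 24*u^3 - 22*u^2*v + 4*u^2 + 2*u*v^2 - 6*u*v - 4*u + 4*v^3
F^* omega = (-84*u^3 + 24*u^2*v + 20*u^2 - 12*u*v^2 + 4*u*v + 6*u + 2*v^3 + v^2 - 4*v - 6) du + (24*u^3 - 22*u^2*v + 4*u^2 + 2*u*v^2 - 6*u*v - 4*u + 4*v^3) dv.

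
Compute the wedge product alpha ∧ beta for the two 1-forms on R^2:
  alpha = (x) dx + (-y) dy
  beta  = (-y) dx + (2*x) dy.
alpha ∧ beta = (2*x^2 - y^2) dx ∧ dy

Distribute the wedge, using dx_i ∧ dx_j = -dx_j ∧ dx_i and dx_i ∧ dx_i = 0. For each pair (i, j) with i < j, the coefficient of dx_i ∧ dx_j in alpha ∧ beta is (alpha_i * beta_j - alpha_j * beta_i). Collecting: alpha ∧ beta = (2*x^2 - y^2) dx ∧ dy.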